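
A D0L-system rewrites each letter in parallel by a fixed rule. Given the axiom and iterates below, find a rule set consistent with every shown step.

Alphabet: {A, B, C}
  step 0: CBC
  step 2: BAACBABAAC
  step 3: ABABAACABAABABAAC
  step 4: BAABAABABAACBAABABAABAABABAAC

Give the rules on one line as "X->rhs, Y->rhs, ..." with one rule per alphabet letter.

A->BA, B->A, C->AC

  step 3 ⇒ step 4: ABABAACABAABABAAC ⇒ BA·A·BA·A·BA·BA·AC·BA·A·BA·BA·A·BA·A·BA·BA·AC
    A ↦ BA
    B ↦ A
    C ↦ AC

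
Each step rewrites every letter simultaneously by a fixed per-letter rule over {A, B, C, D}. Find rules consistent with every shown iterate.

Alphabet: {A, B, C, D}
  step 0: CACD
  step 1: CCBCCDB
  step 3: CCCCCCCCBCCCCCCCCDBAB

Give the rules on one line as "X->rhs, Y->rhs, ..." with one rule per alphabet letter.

A->B, B->A, C->CC, D->DB

  step 0 ⇒ step 1: CACD ⇒ CC·B·CC·DB
    A ↦ B
    C ↦ CC
    D ↦ DB
    B ↦ A  (constrained at step 1)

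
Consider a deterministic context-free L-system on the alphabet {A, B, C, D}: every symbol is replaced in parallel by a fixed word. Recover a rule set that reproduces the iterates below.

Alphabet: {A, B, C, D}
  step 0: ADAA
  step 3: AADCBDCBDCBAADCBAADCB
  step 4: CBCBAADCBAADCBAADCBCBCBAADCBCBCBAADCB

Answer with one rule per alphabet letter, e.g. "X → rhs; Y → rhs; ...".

  step 3 ⇒ step 4: AADCBDCBDCBAADCBAADCB ⇒ CB·CB·AA·D·CB·AA·D·CB·AA·D·CB·CB·CB·AA·D·CB·CB·CB·AA·D·CB
    A ↦ CB
    B ↦ CB
    C ↦ D
    D ↦ AA

A->CB, B->CB, C->D, D->AA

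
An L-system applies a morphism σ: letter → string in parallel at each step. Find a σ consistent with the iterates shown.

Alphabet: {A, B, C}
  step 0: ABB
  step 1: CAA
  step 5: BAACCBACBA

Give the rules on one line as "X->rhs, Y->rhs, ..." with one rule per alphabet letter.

  step 0 ⇒ step 1: ABB ⇒ C·A·A
    A ↦ C
    B ↦ A
    C ↦ BA  (constrained at step 1)

A->C, B->A, C->BA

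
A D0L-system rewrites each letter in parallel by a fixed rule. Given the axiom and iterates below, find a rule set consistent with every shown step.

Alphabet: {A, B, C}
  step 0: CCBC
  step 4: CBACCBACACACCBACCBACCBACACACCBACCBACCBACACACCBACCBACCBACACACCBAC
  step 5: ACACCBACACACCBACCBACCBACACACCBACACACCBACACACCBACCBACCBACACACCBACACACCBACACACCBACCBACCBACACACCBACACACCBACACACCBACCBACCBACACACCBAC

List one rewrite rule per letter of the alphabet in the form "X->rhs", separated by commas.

  step 4 ⇒ step 5: CBACCBACACACCBACCBACCBACACACCBACCBACCBACACACCBACCBACCBACACACCBAC ⇒ AC·AC·CB·AC·AC·AC·CB·AC·CB·AC·CB·AC·AC·AC·CB·AC·AC·AC·CB·AC·AC·AC·CB·AC·CB·AC·CB·AC·AC·AC·CB·AC·AC·AC·CB·AC·AC·AC·CB·AC·CB·AC·CB·AC·AC·AC·CB·AC·AC·AC·CB·AC·AC·AC·CB·AC·CB·AC·CB·AC·AC·AC·CB·AC
    A ↦ CB
    B ↦ AC
    C ↦ AC

A->CB, B->AC, C->AC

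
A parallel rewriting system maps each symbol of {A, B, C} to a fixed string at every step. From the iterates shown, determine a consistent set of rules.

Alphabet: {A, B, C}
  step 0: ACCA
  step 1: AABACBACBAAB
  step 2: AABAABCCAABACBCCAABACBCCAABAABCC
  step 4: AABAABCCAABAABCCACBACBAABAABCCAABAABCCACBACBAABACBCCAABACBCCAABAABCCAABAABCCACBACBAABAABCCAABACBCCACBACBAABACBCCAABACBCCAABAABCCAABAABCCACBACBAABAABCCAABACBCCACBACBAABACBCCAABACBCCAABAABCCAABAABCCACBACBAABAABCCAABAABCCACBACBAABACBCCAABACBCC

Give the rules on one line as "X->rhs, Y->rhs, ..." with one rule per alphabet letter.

  step 1 ⇒ step 2: AABACBACBAAB ⇒ AAB·AAB·CC·AAB·ACB·CC·AAB·ACB·CC·AAB·AAB·CC
    A ↦ AAB
    B ↦ CC
    C ↦ ACB

A->AAB, B->CC, C->ACB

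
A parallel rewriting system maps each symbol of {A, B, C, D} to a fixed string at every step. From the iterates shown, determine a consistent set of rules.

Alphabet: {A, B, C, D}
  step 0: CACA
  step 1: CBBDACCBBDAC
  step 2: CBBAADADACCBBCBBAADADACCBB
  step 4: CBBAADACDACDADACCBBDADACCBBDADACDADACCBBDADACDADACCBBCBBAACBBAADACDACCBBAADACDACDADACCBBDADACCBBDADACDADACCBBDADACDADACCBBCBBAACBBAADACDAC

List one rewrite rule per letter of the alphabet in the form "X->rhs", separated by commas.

A->DAC, B->A, C->CBB, D->DA

  step 1 ⇒ step 2: CBBDACCBBDAC ⇒ CBB·A·A·DA·DAC·CBB·CBB·A·A·DA·DAC·CBB
    A ↦ DAC
    B ↦ A
    C ↦ CBB
    D ↦ DA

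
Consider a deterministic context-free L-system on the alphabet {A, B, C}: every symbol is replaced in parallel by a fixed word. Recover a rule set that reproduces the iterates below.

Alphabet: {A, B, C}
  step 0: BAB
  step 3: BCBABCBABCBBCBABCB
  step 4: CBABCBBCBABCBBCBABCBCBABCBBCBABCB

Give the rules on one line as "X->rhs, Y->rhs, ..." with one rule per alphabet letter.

A->B, B->CB, C->AB

  step 3 ⇒ step 4: BCBABCBABCBBCBABCB ⇒ CB·AB·CB·B·CB·AB·CB·B·CB·AB·CB·CB·AB·CB·B·CB·AB·CB
    A ↦ B
    B ↦ CB
    C ↦ AB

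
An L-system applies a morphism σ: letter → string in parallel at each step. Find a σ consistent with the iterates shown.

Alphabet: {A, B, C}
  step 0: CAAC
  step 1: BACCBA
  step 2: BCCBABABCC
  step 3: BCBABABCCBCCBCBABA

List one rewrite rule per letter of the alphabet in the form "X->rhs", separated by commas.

A->C, B->BC, C->BA

  step 2 ⇒ step 3: BCCBABABCC ⇒ BC·BA·BA·BC·C·BC·C·BC·BA·BA
    A ↦ C
    B ↦ BC
    C ↦ BA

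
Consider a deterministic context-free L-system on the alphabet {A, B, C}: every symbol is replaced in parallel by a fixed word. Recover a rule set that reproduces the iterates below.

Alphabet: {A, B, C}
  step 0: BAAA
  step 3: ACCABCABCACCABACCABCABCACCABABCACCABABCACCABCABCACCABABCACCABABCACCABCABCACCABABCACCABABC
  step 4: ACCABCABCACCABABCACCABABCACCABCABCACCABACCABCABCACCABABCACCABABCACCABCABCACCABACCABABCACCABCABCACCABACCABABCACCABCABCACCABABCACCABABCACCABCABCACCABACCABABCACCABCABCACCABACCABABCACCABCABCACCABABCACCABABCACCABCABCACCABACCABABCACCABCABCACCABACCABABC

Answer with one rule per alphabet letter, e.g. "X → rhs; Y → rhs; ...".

A->ACC, B->AB, C->ABC

  step 3 ⇒ step 4: ACCABCABCACCABACCABCABCACCABABCACCABABCACCABCABCACCABABCACCABABCACCABCABCACCABABCACCABABC ⇒ ACC·ABC·ABC·ACC·AB·ABC·ACC·AB·ABC·ACC·ABC·ABC·ACC·AB·ACC·ABC·ABC·ACC·AB·ABC·ACC·AB·ABC·ACC·ABC·ABC·ACC·AB·ACC·AB·ABC·ACC·ABC·ABC·ACC·AB·ACC·AB·ABC·ACC·ABC·ABC·ACC·AB·ABC·ACC·AB·ABC·ACC·ABC·ABC·ACC·AB·ACC·AB·ABC·ACC·ABC·ABC·ACC·AB·ACC·AB·ABC·ACC·ABC·ABC·ACC·AB·ABC·ACC·AB·ABC·ACC·ABC·ABC·ACC·AB·ACC·AB·ABC·ACC·ABC·ABC·ACC·AB·ACC·AB·ABC
    A ↦ ACC
    B ↦ AB
    C ↦ ABC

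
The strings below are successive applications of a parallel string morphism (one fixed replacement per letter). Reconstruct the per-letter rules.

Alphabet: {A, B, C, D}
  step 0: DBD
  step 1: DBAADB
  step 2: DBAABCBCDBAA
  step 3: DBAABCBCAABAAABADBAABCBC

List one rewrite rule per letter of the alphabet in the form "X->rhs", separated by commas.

  step 2 ⇒ step 3: DBAABCBCDBAA ⇒ DB·AA·BC·BC·AA·BA·AA·BA·DB·AA·BC·BC
    A ↦ BC
    B ↦ AA
    C ↦ BA
    D ↦ DB

A->BC, B->AA, C->BA, D->DB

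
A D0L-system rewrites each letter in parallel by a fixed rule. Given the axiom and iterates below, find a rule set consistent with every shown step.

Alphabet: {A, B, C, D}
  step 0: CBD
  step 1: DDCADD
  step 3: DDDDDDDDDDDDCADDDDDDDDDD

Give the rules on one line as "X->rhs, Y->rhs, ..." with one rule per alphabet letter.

  step 0 ⇒ step 1: CBD ⇒ DD·CA·DD
    B ↦ CA
    C ↦ DD
    D ↦ DD
    A ↦ BC  (constrained at step 1)

A->BC, B->CA, C->DD, D->DD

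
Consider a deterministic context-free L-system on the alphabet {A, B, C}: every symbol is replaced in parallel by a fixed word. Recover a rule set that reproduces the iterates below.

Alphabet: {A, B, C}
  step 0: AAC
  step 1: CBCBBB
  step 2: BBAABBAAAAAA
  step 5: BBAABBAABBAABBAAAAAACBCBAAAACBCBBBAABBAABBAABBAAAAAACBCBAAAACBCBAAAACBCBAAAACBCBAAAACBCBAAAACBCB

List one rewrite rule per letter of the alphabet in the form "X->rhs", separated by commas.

A->CB, B->AA, C->BB

  step 1 ⇒ step 2: CBCBBB ⇒ BB·AA·BB·AA·AA·AA
    B ↦ AA
    C ↦ BB
  step 0 ⇒ step 1: AAC ⇒ CB·CB·BB
    A ↦ CB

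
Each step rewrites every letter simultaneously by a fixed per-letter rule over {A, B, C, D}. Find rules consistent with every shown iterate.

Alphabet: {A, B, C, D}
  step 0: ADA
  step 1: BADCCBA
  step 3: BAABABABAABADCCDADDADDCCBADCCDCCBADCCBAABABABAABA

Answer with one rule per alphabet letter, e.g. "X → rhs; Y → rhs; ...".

A->BA, B->BAA, C->DAD, D->DCC

  step 0 ⇒ step 1: ADA ⇒ BA·DCC·BA
    A ↦ BA
    D ↦ DCC
    B ↦ BAA  (constrained at step 1)
    C ↦ DAD  (constrained at step 1)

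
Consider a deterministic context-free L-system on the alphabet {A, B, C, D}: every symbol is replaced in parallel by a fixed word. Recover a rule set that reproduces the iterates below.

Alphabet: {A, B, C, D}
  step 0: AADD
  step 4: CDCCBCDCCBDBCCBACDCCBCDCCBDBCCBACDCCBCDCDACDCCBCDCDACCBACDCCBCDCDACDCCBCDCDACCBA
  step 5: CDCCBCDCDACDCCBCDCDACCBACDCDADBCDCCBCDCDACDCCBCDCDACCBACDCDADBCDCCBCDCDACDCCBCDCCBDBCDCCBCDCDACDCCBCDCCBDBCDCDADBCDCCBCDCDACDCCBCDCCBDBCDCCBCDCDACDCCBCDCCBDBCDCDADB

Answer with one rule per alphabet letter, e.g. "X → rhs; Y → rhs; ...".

  step 4 ⇒ step 5: CDCCBCDCCBDBCCBACDCCBCDCCBDBCCBACDCCBCDCDACDCCBCDCDACCBACDCCBCDCDACDCCBCDCDACCBA ⇒ CD·CCB·CD·CD·A·CD·CCB·CD·CD·A·CCB·A·CD·CD·A·DB·CD·CCB·CD·CD·A·CD·CCB·CD·CD·A·CCB·A·CD·CD·A·DB·CD·CCB·CD·CD·A·CD·CCB·CD·CCB·DB·CD·CCB·CD·CD·A·CD·CCB·CD·CCB·DB·CD·CD·A·DB·CD·CCB·CD·CD·A·CD·CCB·CD·CCB·DB·CD·CCB·CD·CD·A·CD·CCB·CD·CCB·DB·CD·CD·A·DB
    A ↦ DB
    B ↦ A
    C ↦ CD
    D ↦ CCB

A->DB, B->A, C->CD, D->CCB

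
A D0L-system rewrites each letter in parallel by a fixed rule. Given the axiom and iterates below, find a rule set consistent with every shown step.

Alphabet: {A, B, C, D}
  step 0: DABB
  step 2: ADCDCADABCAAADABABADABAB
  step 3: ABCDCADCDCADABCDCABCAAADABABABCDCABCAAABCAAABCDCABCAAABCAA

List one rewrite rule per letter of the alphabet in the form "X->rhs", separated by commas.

  step 2 ⇒ step 3: ADCDCADABCAAADABABADABAB ⇒ AB·CDC·AD·CDC·AD·AB·CDC·AB·CAA·AD·AB·AB·AB·CDC·AB·CAA·AB·CAA·AB·CDC·AB·CAA·AB·CAA
    A ↦ AB
    B ↦ CAA
    C ↦ AD
    D ↦ CDC

A->AB, B->CAA, C->AD, D->CDC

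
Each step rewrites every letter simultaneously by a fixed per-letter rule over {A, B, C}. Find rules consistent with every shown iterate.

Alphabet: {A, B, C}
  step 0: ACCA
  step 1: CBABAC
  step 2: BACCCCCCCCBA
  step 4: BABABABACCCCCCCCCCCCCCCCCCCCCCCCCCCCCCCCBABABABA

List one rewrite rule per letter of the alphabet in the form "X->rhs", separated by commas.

  step 1 ⇒ step 2: CBABAC ⇒ BA·CCC·C·CCC·C·BA
    A ↦ C
    B ↦ CCC
    C ↦ BA

A->C, B->CCC, C->BA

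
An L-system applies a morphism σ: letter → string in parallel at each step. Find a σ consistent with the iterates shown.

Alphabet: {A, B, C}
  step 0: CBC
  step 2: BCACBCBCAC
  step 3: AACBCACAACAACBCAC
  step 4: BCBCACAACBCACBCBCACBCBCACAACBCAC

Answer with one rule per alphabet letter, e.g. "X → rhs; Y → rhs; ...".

A->BC, B->A, C->AC

  step 3 ⇒ step 4: AACBCACAACAACBCAC ⇒ BC·BC·AC·A·AC·BC·AC·BC·BC·AC·BC·BC·AC·A·AC·BC·AC
    A ↦ BC
    B ↦ A
    C ↦ AC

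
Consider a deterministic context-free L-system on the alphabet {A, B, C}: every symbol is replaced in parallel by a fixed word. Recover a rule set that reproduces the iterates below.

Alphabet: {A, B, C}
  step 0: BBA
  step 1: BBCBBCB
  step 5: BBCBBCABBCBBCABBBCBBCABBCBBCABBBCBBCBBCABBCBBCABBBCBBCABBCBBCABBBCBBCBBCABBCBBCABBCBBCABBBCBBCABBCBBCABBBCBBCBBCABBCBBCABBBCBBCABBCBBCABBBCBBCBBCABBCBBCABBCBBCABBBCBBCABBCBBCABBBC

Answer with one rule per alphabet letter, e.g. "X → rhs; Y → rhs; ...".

A->B, B->BBC, C->A

  step 0 ⇒ step 1: BBA ⇒ BBC·BBC·B
    A ↦ B
    B ↦ BBC
    C ↦ A  (constrained at step 1)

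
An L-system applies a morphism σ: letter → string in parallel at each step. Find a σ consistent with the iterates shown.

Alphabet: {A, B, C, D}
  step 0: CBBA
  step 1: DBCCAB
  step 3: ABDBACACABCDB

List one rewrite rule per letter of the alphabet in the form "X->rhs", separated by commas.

A->AB, B->C, C->DB, D->A

  step 0 ⇒ step 1: CBBA ⇒ DB·C·C·AB
    A ↦ AB
    B ↦ C
    C ↦ DB
    D ↦ A  (constrained at step 1)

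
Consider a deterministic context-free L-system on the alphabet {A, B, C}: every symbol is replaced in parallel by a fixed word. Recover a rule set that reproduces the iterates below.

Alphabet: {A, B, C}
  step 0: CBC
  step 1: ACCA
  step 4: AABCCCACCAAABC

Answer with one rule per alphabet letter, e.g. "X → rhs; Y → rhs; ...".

  step 0 ⇒ step 1: CBC ⇒ A·CC·A
    B ↦ CC
    C ↦ A
    A ↦ BC  (constrained at step 1)

A->BC, B->CC, C->A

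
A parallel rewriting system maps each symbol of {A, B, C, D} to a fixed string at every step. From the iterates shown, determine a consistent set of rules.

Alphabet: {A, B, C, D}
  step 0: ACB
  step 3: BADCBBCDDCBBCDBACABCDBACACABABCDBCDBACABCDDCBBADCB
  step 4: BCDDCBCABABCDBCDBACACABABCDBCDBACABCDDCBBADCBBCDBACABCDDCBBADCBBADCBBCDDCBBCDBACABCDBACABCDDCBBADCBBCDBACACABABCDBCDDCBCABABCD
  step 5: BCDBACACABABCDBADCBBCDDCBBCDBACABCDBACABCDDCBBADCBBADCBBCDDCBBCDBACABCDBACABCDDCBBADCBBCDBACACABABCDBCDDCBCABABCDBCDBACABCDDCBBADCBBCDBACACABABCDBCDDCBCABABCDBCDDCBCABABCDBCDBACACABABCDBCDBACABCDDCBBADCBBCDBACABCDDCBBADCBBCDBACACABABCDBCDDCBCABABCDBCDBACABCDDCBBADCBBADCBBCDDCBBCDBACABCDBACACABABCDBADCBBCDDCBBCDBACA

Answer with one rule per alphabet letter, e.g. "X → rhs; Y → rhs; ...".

A->DCB, B->BCD, C->BA, D->CA

  step 4 ⇒ step 5: BCDDCBCABABCDBCDBACACABABCDBCDBACABCDDCBBADCBBCDBACABCDDCBBADCBBADCBBCDDCBBCDBACABCDBACABCDDCBBADCBBCDBACACABABCDBCDDCBCABABCD ⇒ BCD·BA·CA·CA·BA·BCD·BA·DCB·BCD·DCB·BCD·BA·CA·BCD·BA·CA·BCD·DCB·BA·DCB·BA·DCB·BCD·DCB·BCD·BA·CA·BCD·BA·CA·BCD·DCB·BA·DCB·BCD·BA·CA·CA·BA·BCD·BCD·DCB·CA·BA·BCD·BCD·BA·CA·BCD·DCB·BA·DCB·BCD·BA·CA·CA·BA·BCD·BCD·DCB·CA·BA·BCD·BCD·DCB·CA·BA·BCD·BCD·BA·CA·CA·BA·BCD·BCD·BA·CA·BCD·DCB·BA·DCB·BCD·BA·CA·BCD·DCB·BA·DCB·BCD·BA·CA·CA·BA·BCD·BCD·DCB·CA·BA·BCD·BCD·BA·CA·BCD·DCB·BA·DCB·BA·DCB·BCD·DCB·BCD·BA·CA·BCD·BA·CA·CA·BA·BCD·BA·DCB·BCD·DCB·BCD·BA·CA
    A ↦ DCB
    B ↦ BCD
    C ↦ BA
    D ↦ CA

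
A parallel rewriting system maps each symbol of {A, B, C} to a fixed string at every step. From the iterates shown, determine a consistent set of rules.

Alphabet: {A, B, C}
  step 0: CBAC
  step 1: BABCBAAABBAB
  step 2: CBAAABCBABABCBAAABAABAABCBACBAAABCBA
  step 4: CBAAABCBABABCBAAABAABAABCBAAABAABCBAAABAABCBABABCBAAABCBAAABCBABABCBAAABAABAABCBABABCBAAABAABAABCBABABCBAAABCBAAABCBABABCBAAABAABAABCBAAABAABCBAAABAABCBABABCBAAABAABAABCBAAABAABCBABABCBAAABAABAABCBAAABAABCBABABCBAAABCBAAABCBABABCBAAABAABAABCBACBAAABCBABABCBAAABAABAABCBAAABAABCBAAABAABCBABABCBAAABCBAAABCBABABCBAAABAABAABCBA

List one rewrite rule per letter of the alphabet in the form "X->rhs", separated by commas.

A->AAB, B->CBA, C->BAB

  step 1 ⇒ step 2: BABCBAAABBAB ⇒ CBA·AAB·CBA·BAB·CBA·AAB·AAB·AAB·CBA·CBA·AAB·CBA
    A ↦ AAB
    B ↦ CBA
    C ↦ BAB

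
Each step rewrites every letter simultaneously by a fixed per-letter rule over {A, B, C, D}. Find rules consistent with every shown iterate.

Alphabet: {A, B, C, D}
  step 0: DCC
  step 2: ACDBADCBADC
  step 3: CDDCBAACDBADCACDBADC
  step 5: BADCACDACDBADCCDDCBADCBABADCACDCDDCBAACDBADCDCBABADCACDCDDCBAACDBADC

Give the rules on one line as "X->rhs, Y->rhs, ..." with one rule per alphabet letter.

A->CD, B->A, C->DC, D->BA

  step 2 ⇒ step 3: ACDBADCBADC ⇒ CD·DC·BA·A·CD·BA·DC·A·CD·BA·DC
    A ↦ CD
    B ↦ A
    C ↦ DC
    D ↦ BA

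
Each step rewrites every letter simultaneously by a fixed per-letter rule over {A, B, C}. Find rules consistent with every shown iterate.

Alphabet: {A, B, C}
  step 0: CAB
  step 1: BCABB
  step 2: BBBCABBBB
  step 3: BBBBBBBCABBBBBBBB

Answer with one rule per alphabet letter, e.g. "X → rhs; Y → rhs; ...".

A->CA, B->BB, C->B

  step 2 ⇒ step 3: BBBCABBBB ⇒ BB·BB·BB·B·CA·BB·BB·BB·BB
    A ↦ CA
    B ↦ BB
    C ↦ B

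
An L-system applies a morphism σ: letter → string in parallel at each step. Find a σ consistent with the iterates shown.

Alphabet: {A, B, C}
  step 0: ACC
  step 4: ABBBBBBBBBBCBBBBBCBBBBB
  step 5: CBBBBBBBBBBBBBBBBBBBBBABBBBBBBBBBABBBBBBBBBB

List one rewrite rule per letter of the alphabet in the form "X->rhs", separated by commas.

A->CB, B->BB, C->A

  step 4 ⇒ step 5: ABBBBBBBBBBCBBBBBCBBBBB ⇒ CB·BB·BB·BB·BB·BB·BB·BB·BB·BB·BB·A·BB·BB·BB·BB·BB·A·BB·BB·BB·BB·BB
    A ↦ CB
    B ↦ BB
    C ↦ A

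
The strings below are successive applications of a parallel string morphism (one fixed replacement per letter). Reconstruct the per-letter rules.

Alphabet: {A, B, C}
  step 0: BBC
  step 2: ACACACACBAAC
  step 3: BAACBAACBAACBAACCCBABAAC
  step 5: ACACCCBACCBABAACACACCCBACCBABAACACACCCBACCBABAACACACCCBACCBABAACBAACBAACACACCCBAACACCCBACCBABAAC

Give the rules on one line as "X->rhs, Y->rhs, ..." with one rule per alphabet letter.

A->BA, B->CC, C->AC

  step 2 ⇒ step 3: ACACACACBAAC ⇒ BA·AC·BA·AC·BA·AC·BA·AC·CC·BA·BA·AC
    A ↦ BA
    B ↦ CC
    C ↦ AC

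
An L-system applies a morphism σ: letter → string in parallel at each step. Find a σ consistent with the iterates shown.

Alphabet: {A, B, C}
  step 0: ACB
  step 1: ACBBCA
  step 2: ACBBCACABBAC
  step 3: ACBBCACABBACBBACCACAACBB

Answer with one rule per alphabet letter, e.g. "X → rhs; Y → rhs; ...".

  step 2 ⇒ step 3: ACBBCACABBAC ⇒ AC·BB·CA·CA·BB·AC·BB·AC·CA·CA·AC·BB
    A ↦ AC
    B ↦ CA
    C ↦ BB

A->AC, B->CA, C->BB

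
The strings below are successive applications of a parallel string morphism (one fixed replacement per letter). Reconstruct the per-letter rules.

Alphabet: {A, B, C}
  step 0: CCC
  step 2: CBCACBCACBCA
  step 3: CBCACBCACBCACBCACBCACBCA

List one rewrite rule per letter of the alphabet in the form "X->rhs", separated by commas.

  step 2 ⇒ step 3: CBCACBCACBCA ⇒ CB·CA·CB·CA·CB·CA·CB·CA·CB·CA·CB·CA
    A ↦ CA
    B ↦ CA
    C ↦ CB

A->CA, B->CA, C->CB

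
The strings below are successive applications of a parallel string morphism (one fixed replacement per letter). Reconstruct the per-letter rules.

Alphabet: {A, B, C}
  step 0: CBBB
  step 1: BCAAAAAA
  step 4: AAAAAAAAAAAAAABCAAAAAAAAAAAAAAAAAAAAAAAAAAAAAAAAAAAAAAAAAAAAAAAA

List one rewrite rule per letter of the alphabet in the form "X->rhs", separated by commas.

A->AA, B->AA, C->BC

  step 0 ⇒ step 1: CBBB ⇒ BC·AA·AA·AA
    B ↦ AA
    C ↦ BC
    A ↦ AA  (constrained at step 1)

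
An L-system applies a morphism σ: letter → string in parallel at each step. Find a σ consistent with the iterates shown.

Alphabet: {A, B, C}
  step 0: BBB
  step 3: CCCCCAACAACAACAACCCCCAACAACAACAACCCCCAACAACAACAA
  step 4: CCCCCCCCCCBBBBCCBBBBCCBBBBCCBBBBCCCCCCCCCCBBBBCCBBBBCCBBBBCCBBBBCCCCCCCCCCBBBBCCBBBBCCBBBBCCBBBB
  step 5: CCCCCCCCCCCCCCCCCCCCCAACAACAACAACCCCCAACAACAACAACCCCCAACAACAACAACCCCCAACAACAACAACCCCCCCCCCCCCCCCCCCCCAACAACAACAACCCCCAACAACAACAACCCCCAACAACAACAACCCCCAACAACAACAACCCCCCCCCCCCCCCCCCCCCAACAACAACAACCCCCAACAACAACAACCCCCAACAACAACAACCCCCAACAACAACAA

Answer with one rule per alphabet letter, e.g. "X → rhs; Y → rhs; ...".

A->BB, B->CAA, C->CC

  step 4 ⇒ step 5: CCCCCCCCCCBBBBCCBBBBCCBBBBCCBBBBCCCCCCCCCCBBBBCCBBBBCCBBBBCCBBBBCCCCCCCCCCBBBBCCBBBBCCBBBBCCBBBB ⇒ CC·CC·CC·CC·CC·CC·CC·CC·CC·CC·CAA·CAA·CAA·CAA·CC·CC·CAA·CAA·CAA·CAA·CC·CC·CAA·CAA·CAA·CAA·CC·CC·CAA·CAA·CAA·CAA·CC·CC·CC·CC·CC·CC·CC·CC·CC·CC·CAA·CAA·CAA·CAA·CC·CC·CAA·CAA·CAA·CAA·CC·CC·CAA·CAA·CAA·CAA·CC·CC·CAA·CAA·CAA·CAA·CC·CC·CC·CC·CC·CC·CC·CC·CC·CC·CAA·CAA·CAA·CAA·CC·CC·CAA·CAA·CAA·CAA·CC·CC·CAA·CAA·CAA·CAA·CC·CC·CAA·CAA·CAA·CAA
    B ↦ CAA
    C ↦ CC
  step 3 ⇒ step 4: CCCCCAACAACAACAACCCCCAACAACAACAACCCCCAACAACAACAA ⇒ CC·CC·CC·CC·CC·BB·BB·CC·BB·BB·CC·BB·BB·CC·BB·BB·CC·CC·CC·CC·CC·BB·BB·CC·BB·BB·CC·BB·BB·CC·BB·BB·CC·CC·CC·CC·CC·BB·BB·CC·BB·BB·CC·BB·BB·CC·BB·BB
    A ↦ BB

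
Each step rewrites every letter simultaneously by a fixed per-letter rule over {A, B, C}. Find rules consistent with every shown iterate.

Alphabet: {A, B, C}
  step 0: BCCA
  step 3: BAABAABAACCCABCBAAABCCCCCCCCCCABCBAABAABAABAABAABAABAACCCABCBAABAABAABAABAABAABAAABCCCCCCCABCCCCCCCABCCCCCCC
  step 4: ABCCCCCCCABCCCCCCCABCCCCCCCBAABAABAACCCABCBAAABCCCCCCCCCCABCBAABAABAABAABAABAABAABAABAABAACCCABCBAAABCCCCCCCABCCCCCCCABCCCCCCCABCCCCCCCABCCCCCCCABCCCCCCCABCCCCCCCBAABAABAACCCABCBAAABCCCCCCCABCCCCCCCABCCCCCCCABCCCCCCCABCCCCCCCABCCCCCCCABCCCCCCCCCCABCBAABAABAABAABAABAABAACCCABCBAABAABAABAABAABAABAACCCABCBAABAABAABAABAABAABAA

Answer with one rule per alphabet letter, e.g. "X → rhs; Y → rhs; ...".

A->CCC, B->ABC, C->BAA

  step 3 ⇒ step 4: BAABAABAACCCABCBAAABCCCCCCCCCCABCBAABAABAABAABAABAABAACCCABCBAABAABAABAABAABAABAAABCCCCCCCABCCCCCCCABCCCCCCC ⇒ ABC·CCC·CCC·ABC·CCC·CCC·ABC·CCC·CCC·BAA·BAA·BAA·CCC·ABC·BAA·ABC·CCC·CCC·CCC·ABC·BAA·BAA·BAA·BAA·BAA·BAA·BAA·BAA·BAA·BAA·CCC·ABC·BAA·ABC·CCC·CCC·ABC·CCC·CCC·ABC·CCC·CCC·ABC·CCC·CCC·ABC·CCC·CCC·ABC·CCC·CCC·ABC·CCC·CCC·BAA·BAA·BAA·CCC·ABC·BAA·ABC·CCC·CCC·ABC·CCC·CCC·ABC·CCC·CCC·ABC·CCC·CCC·ABC·CCC·CCC·ABC·CCC·CCC·ABC·CCC·CCC·CCC·ABC·BAA·BAA·BAA·BAA·BAA·BAA·BAA·CCC·ABC·BAA·BAA·BAA·BAA·BAA·BAA·BAA·CCC·ABC·BAA·BAA·BAA·BAA·BAA·BAA·BAA
    A ↦ CCC
    B ↦ ABC
    C ↦ BAA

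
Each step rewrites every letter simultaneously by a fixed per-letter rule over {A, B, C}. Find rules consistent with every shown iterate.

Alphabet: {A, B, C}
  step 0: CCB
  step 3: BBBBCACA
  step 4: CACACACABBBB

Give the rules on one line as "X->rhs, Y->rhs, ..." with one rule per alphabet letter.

A->B, B->CA, C->B

  step 3 ⇒ step 4: BBBBCACA ⇒ CA·CA·CA·CA·B·B·B·B
    A ↦ B
    B ↦ CA
    C ↦ B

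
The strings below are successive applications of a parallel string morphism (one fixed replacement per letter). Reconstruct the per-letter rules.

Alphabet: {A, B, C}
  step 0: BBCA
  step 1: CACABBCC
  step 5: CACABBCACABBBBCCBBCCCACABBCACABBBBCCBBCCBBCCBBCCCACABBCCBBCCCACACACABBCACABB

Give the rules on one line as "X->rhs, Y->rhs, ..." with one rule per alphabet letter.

  step 0 ⇒ step 1: BBCA ⇒ CA·CA·B·BCC
    A ↦ BCC
    B ↦ CA
    C ↦ B

A->BCC, B->CA, C->B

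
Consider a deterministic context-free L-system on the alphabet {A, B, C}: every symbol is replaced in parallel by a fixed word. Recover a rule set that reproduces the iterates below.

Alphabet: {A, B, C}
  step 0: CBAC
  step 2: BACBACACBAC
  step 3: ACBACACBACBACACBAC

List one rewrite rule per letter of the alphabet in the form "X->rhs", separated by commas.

  step 2 ⇒ step 3: BACBACACBAC ⇒ AC·B·AC·AC·B·AC·B·AC·AC·B·AC
    A ↦ B
    B ↦ AC
    C ↦ AC

A->B, B->AC, C->AC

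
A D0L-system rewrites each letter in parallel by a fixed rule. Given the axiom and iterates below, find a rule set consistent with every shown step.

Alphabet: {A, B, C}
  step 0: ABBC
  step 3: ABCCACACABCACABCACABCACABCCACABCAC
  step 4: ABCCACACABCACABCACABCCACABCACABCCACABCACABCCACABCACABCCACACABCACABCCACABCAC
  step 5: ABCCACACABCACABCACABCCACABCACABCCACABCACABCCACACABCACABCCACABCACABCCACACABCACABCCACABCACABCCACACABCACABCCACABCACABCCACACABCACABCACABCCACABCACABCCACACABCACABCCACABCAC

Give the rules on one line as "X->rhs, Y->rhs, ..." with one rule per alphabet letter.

  step 4 ⇒ step 5: ABCCACACABCACABCACABCCACABCACABCCACABCACABCCACABCACABCCACACABCACABCCACABCAC ⇒ ABC·C·AC·AC·ABC·AC·ABC·AC·ABC·C·AC·ABC·AC·ABC·C·AC·ABC·AC·ABC·C·AC·AC·ABC·AC·ABC·C·AC·ABC·AC·ABC·C·AC·AC·ABC·AC·ABC·C·AC·ABC·AC·ABC·C·AC·AC·ABC·AC·ABC·C·AC·ABC·AC·ABC·C·AC·AC·ABC·AC·ABC·AC·ABC·C·AC·ABC·AC·ABC·C·AC·AC·ABC·AC·ABC·C·AC·ABC·AC
    A ↦ ABC
    B ↦ C
    C ↦ AC

A->ABC, B->C, C->AC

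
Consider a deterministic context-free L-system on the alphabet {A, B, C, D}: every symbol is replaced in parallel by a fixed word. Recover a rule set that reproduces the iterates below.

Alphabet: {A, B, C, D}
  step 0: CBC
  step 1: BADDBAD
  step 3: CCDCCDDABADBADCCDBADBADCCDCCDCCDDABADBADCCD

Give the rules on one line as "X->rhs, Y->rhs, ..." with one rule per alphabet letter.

A->DA, B->D, C->BAD, D->CCD

  step 0 ⇒ step 1: CBC ⇒ BAD·D·BAD
    B ↦ D
    C ↦ BAD
    A ↦ DA  (constrained at step 1)
    D ↦ CCD  (constrained at step 1)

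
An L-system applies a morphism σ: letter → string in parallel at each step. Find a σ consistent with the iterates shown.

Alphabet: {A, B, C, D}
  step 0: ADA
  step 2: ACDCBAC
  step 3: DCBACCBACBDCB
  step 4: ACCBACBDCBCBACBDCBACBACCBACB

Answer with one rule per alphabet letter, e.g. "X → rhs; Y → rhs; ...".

  step 3 ⇒ step 4: DCBACCBACBDCB ⇒ AC·CB·ACB·D·CB·CB·ACB·D·CB·ACB·AC·CB·ACB
    A ↦ D
    B ↦ ACB
    C ↦ CB
    D ↦ AC

A->D, B->ACB, C->CB, D->AC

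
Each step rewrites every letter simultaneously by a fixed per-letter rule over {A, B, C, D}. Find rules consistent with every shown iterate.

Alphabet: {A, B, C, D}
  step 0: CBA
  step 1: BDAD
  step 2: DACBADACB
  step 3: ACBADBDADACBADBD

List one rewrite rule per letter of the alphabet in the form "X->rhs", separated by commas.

  step 2 ⇒ step 3: DACBADACB ⇒ ACB·AD·B·D·AD·ACB·AD·B·D
    A ↦ AD
    B ↦ D
    C ↦ B
    D ↦ ACB

A->AD, B->D, C->B, D->ACB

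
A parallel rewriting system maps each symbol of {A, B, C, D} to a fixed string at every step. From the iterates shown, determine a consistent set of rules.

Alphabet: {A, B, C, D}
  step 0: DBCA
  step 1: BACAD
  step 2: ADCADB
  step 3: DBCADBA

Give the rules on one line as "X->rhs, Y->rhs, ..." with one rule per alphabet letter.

  step 2 ⇒ step 3: ADCADB ⇒ D·B·CA·D·B·A
    A ↦ D
    B ↦ A
    C ↦ CA
    D ↦ B

A->D, B->A, C->CA, D->B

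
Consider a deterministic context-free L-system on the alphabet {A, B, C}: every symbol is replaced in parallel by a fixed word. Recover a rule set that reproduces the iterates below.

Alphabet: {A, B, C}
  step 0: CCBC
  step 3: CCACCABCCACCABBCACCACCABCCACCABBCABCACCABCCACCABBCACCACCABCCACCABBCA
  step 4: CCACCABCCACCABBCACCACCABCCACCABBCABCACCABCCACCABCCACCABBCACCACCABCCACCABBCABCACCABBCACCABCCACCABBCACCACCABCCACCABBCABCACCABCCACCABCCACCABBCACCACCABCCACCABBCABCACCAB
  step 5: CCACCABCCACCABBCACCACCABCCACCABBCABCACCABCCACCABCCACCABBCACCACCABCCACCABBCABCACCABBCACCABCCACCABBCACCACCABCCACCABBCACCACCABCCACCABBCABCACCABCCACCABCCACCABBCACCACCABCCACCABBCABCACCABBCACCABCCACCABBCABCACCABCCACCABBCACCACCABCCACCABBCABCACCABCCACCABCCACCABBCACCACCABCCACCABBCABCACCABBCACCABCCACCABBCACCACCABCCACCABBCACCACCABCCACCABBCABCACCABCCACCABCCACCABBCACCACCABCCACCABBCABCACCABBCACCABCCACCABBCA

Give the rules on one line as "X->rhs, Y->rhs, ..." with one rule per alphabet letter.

  step 4 ⇒ step 5: CCACCABCCACCABBCACCACCABCCACCABBCABCACCABCCACCABCCACCABBCACCACCABCCACCABBCABCACCABBCACCABCCACCABBCACCACCABCCACCABBCABCACCABCCACCABCCACCABBCACCACCABCCACCABBCABCACCAB ⇒ CCA·CCA·B·CCA·CCA·B·BCA·CCA·CCA·B·CCA·CCA·B·BCA·BCA·CCA·B·CCA·CCA·B·CCA·CCA·B·BCA·CCA·CCA·B·CCA·CCA·B·BCA·BCA·CCA·B·BCA·CCA·B·CCA·CCA·B·BCA·CCA·CCA·B·CCA·CCA·B·BCA·CCA·CCA·B·CCA·CCA·B·BCA·BCA·CCA·B·CCA·CCA·B·CCA·CCA·B·BCA·CCA·CCA·B·CCA·CCA·B·BCA·BCA·CCA·B·BCA·CCA·B·CCA·CCA·B·BCA·BCA·CCA·B·CCA·CCA·B·BCA·CCA·CCA·B·CCA·CCA·B·BCA·BCA·CCA·B·CCA·CCA·B·CCA·CCA·B·BCA·CCA·CCA·B·CCA·CCA·B·BCA·BCA·CCA·B·BCA·CCA·B·CCA·CCA·B·BCA·CCA·CCA·B·CCA·CCA·B·BCA·CCA·CCA·B·CCA·CCA·B·BCA·BCA·CCA·B·CCA·CCA·B·CCA·CCA·B·BCA·CCA·CCA·B·CCA·CCA·B·BCA·BCA·CCA·B·BCA·CCA·B·CCA·CCA·B·BCA
    A ↦ B
    B ↦ BCA
    C ↦ CCA

A->B, B->BCA, C->CCA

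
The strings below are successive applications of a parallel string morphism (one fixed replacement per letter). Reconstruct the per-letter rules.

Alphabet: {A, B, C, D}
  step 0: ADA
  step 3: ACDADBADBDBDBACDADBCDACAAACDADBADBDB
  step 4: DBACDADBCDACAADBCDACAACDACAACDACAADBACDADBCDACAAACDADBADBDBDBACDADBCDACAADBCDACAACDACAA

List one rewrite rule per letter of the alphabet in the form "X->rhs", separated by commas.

  step 3 ⇒ step 4: ACDADBADBDBDBACDADBCDACAAACDADBADBDB ⇒ DB·A·CDA·DB·CDA·CAA·DB·CDA·CAA·CDA·CAA·CDA·CAA·DB·A·CDA·DB·CDA·CAA·A·CDA·DB·A·DB·DB·DB·A·CDA·DB·CDA·CAA·DB·CDA·CAA·CDA·CAA
    A ↦ DB
    B ↦ CAA
    C ↦ A
    D ↦ CDA

A->DB, B->CAA, C->A, D->CDA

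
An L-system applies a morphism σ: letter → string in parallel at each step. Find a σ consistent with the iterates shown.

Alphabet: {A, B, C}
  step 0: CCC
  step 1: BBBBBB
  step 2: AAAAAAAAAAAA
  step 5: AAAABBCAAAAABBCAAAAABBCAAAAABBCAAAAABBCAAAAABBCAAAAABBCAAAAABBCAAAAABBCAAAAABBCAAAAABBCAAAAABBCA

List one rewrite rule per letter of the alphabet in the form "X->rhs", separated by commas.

  step 1 ⇒ step 2: BBBBBB ⇒ AA·AA·AA·AA·AA·AA
    B ↦ AA
    A ↦ CA  (constrained at step 2)
  step 0 ⇒ step 1: CCC ⇒ BB·BB·BB
    C ↦ BB

A->CA, B->AA, C->BB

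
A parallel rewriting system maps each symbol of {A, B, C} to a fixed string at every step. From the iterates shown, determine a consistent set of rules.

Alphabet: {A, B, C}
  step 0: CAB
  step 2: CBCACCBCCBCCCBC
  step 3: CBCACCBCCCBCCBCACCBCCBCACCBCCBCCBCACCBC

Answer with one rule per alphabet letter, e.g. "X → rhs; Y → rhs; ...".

A->C, B->AC, C->CBC

  step 2 ⇒ step 3: CBCACCBCCBCCCBC ⇒ CBC·AC·CBC·C·CBC·CBC·AC·CBC·CBC·AC·CBC·CBC·CBC·AC·CBC
    A ↦ C
    B ↦ AC
    C ↦ CBC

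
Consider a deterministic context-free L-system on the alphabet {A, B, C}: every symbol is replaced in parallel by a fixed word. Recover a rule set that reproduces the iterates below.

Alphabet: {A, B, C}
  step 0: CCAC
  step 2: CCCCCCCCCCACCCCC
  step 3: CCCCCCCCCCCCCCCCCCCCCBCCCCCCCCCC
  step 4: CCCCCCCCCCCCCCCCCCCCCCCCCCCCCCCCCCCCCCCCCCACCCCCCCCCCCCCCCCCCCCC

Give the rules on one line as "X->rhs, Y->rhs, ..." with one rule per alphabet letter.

  step 3 ⇒ step 4: CCCCCCCCCCCCCCCCCCCCCBCCCCCCCCCC ⇒ CC·CC·CC·CC·CC·CC·CC·CC·CC·CC·CC·CC·CC·CC·CC·CC·CC·CC·CC·CC·CC·AC·CC·CC·CC·CC·CC·CC·CC·CC·CC·CC
    B ↦ AC
    C ↦ CC
  step 2 ⇒ step 3: CCCCCCCCCCACCCCC ⇒ CC·CC·CC·CC·CC·CC·CC·CC·CC·CC·CB·CC·CC·CC·CC·CC
    A ↦ CB

A->CB, B->AC, C->CC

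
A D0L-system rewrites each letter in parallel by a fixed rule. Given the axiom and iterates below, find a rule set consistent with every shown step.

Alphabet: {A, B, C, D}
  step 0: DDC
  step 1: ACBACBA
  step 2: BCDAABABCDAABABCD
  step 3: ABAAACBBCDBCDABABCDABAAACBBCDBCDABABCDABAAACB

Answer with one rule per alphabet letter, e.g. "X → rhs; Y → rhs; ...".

  step 2 ⇒ step 3: BCDAABABCDAABABCD ⇒ ABA·A·ACB·BCD·BCD·ABA·BCD·ABA·A·ACB·BCD·BCD·ABA·BCD·ABA·A·ACB
    A ↦ BCD
    B ↦ ABA
    C ↦ A
    D ↦ ACB

A->BCD, B->ABA, C->A, D->ACB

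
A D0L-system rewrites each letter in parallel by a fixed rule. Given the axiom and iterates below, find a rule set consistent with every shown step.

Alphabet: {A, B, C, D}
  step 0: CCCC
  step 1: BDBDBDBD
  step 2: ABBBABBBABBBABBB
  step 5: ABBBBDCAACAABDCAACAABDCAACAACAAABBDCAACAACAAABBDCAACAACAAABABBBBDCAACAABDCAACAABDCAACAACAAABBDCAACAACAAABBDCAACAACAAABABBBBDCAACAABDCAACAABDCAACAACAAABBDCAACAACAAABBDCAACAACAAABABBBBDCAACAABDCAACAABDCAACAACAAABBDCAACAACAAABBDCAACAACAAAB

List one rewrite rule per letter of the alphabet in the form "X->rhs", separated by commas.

  step 1 ⇒ step 2: BDBDBDBD ⇒ AB·BB·AB·BB·AB·BB·AB·BB
    B ↦ AB
    D ↦ BB
    A ↦ CAA  (constrained at step 2)
  step 0 ⇒ step 1: CCCC ⇒ BD·BD·BD·BD
    C ↦ BD

A->CAA, B->AB, C->BD, D->BB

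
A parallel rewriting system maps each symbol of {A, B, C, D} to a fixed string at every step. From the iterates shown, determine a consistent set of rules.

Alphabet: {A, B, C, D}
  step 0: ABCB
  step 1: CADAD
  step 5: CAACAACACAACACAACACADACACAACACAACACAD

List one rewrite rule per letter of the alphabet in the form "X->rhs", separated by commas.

  step 0 ⇒ step 1: ABCB ⇒ CA·D·A·D
    A ↦ CA
    B ↦ D
    C ↦ A
    D ↦ AB  (constrained at step 1)

A->CA, B->D, C->A, D->AB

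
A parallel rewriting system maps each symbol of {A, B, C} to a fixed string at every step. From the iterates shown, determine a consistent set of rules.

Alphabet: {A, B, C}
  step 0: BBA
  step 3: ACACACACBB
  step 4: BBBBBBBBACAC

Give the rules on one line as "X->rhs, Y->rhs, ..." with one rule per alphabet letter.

  step 3 ⇒ step 4: ACACACACBB ⇒ B·B·B·B·B·B·B·B·AC·AC
    A ↦ B
    B ↦ AC
    C ↦ B

A->B, B->AC, C->B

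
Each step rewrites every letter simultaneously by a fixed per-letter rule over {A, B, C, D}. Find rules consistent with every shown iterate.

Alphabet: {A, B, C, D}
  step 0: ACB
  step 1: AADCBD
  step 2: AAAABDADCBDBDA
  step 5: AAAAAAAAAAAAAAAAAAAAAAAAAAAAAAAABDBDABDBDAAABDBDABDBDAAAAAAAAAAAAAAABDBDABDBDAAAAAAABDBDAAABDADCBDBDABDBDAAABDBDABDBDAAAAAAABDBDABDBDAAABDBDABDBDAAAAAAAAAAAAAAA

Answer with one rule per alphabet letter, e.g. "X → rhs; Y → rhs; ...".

  step 1 ⇒ step 2: AADCBD ⇒ AA·AA·BDA·DC·BD·BDA
    A ↦ AA
    B ↦ BD
    C ↦ DC
    D ↦ BDA

A->AA, B->BD, C->DC, D->BDA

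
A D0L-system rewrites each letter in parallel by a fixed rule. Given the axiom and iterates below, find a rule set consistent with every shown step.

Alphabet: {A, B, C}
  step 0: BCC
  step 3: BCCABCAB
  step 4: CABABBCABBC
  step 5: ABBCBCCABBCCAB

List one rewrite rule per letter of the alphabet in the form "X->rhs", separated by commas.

A->B, B->C, C->AB

  step 4 ⇒ step 5: CABABBCABBC ⇒ AB·B·C·B·C·C·AB·B·C·C·AB
    A ↦ B
    B ↦ C
    C ↦ AB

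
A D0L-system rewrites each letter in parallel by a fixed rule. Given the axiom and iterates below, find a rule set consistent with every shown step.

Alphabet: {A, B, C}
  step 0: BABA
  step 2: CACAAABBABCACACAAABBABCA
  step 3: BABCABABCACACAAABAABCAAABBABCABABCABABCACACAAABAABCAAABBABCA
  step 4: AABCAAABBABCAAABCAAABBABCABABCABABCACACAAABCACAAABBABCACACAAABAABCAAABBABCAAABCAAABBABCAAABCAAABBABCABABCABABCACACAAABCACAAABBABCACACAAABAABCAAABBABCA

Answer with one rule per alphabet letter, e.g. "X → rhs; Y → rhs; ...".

  step 3 ⇒ step 4: BABCABABCACACAAABAABCAAABBABCABABCABABCACACAAABAABCAAABBABCA ⇒ AAB·CA·AAB·BAB·CA·AAB·CA·AAB·BAB·CA·BAB·CA·BAB·CA·CA·CA·AAB·CA·CA·AAB·BAB·CA·CA·CA·AAB·AAB·CA·AAB·BAB·CA·AAB·CA·AAB·BAB·CA·AAB·CA·AAB·BAB·CA·BAB·CA·BAB·CA·CA·CA·AAB·CA·CA·AAB·BAB·CA·CA·CA·AAB·AAB·CA·AAB·BAB·CA
    A ↦ CA
    B ↦ AAB
    C ↦ BAB

A->CA, B->AAB, C->BAB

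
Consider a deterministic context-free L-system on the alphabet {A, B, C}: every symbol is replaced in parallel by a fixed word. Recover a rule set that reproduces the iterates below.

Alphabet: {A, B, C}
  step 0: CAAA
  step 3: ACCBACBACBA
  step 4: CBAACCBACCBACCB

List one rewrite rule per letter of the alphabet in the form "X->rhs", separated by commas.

  step 3 ⇒ step 4: ACCBACBACBA ⇒ CB·A·A·C·CB·A·C·CB·A·C·CB
    A ↦ CB
    B ↦ C
    C ↦ A

A->CB, B->C, C->A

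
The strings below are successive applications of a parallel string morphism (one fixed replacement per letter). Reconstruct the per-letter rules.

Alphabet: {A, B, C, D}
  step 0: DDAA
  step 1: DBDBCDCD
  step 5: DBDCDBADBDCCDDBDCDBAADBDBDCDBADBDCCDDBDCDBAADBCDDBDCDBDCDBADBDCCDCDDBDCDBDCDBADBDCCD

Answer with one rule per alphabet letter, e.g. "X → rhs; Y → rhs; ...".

A->CD, B->DC, C->A, D->DB

  step 0 ⇒ step 1: DDAA ⇒ DB·DB·CD·CD
    A ↦ CD
    D ↦ DB
    B ↦ DC  (constrained at step 1)
    C ↦ A  (constrained at step 1)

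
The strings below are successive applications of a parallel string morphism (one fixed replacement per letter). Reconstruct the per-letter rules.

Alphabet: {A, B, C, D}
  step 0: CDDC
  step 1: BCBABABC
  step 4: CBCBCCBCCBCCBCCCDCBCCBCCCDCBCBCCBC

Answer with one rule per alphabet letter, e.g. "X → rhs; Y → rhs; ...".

  step 0 ⇒ step 1: CDDC ⇒ BC·BA·BA·BC
    C ↦ BC
    D ↦ BA
    A ↦ CD  (constrained at step 1)
    B ↦ C  (constrained at step 1)

A->CD, B->C, C->BC, D->BA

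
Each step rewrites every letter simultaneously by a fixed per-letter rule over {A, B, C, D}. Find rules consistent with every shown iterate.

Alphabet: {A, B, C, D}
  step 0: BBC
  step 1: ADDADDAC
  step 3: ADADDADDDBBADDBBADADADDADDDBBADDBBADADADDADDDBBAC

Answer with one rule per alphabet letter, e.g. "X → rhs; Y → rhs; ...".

A->DBB, B->ADD, C->AC, D->AD

  step 0 ⇒ step 1: BBC ⇒ ADD·ADD·AC
    B ↦ ADD
    C ↦ AC
    A ↦ DBB  (constrained at step 1)
    D ↦ AD  (constrained at step 1)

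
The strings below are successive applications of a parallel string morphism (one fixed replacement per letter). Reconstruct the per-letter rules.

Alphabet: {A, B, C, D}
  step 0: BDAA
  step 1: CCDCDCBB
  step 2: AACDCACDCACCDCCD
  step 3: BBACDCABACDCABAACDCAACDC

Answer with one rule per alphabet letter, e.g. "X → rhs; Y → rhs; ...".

A->B, B->CCD, C->A, D->CDC

  step 2 ⇒ step 3: AACDCACDCACCDCCD ⇒ B·B·A·CDC·A·B·A·CDC·A·B·A·A·CDC·A·A·CDC
    A ↦ B
    C ↦ A
    D ↦ CDC
  step 0 ⇒ step 1: BDAA ⇒ CCD·CDC·B·B
    B ↦ CCD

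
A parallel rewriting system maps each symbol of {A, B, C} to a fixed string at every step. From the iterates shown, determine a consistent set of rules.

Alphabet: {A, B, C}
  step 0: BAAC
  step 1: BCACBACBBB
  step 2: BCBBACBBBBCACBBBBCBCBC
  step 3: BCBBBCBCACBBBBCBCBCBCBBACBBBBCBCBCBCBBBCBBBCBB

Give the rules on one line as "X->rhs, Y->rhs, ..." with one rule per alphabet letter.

  step 2 ⇒ step 3: BCBBACBBBBCACBBBBCBCBC ⇒ BC·BB·BC·BC·ACB·BB·BC·BC·BC·BC·BB·ACB·BB·BC·BC·BC·BC·BB·BC·BB·BC·BB
    A ↦ ACB
    B ↦ BC
    C ↦ BB

A->ACB, B->BC, C->BB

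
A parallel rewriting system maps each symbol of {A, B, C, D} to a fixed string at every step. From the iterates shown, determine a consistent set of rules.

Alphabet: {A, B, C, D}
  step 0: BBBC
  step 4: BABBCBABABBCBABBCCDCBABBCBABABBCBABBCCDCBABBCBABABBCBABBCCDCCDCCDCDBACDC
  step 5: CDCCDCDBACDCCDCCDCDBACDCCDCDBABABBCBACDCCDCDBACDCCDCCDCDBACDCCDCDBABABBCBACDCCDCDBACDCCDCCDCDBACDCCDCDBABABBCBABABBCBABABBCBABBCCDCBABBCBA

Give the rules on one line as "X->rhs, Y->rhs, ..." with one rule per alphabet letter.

A->C, B->CD, C->BA, D->BBC

  step 4 ⇒ step 5: BABBCBABABBCBABBCCDCBABBCBABABBCBABBCCDCBABBCBABABBCBABBCCDCCDCCDCDBACDC ⇒ CD·C·CD·CD·BA·CD·C·CD·C·CD·CD·BA·CD·C·CD·CD·BA·BA·BBC·BA·CD·C·CD·CD·BA·CD·C·CD·C·CD·CD·BA·CD·C·CD·CD·BA·BA·BBC·BA·CD·C·CD·CD·BA·CD·C·CD·C·CD·CD·BA·CD·C·CD·CD·BA·BA·BBC·BA·BA·BBC·BA·BA·BBC·BA·BBC·CD·C·BA·BBC·BA
    A ↦ C
    B ↦ CD
    C ↦ BA
    D ↦ BBC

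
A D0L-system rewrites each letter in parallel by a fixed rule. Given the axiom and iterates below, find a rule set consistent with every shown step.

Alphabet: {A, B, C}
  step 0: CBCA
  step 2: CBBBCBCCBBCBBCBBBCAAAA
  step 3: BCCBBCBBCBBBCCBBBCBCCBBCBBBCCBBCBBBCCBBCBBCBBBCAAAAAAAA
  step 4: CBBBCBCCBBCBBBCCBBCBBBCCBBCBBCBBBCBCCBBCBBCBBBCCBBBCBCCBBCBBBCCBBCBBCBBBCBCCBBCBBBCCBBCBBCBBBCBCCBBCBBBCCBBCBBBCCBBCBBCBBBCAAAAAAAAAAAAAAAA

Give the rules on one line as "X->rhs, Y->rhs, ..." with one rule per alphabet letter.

  step 3 ⇒ step 4: BCCBBCBBCBBBCCBBBCBCCBBCBBBCCBBCBBBCCBBCBBCBBBCAAAAAAAA ⇒ CBB·BC·BC·CBB·CBB·BC·CBB·CBB·BC·CBB·CBB·CBB·BC·BC·CBB·CBB·CBB·BC·CBB·BC·BC·CBB·CBB·BC·CBB·CBB·CBB·BC·BC·CBB·CBB·BC·CBB·CBB·CBB·BC·BC·CBB·CBB·BC·CBB·CBB·BC·CBB·CBB·CBB·BC·AA·AA·AA·AA·AA·AA·AA·AA
    A ↦ AA
    B ↦ CBB
    C ↦ BC

A->AA, B->CBB, C->BC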